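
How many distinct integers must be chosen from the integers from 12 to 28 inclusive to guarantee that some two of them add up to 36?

12

A set avoiding the sum 36 can contain at most one of each pair {x, 36−x}, plus the 5 elements whose complement lies outside the range or equal to its own complement.
The integers 18, …, 28 (11 of them) are such a set: any two sum to at least 18+19 = 37 > 36.
Any 12th integer completes one of the 6 pairs, so 12 choices force a sum of 36.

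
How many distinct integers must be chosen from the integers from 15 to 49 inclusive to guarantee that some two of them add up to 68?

21

Two chosen integers sum to 68 exactly when both halves of some pair {x, 68−x} with 19 ≤ x ≤ 68−x ≤ 49 are chosen — 15 such pairs.
The remaining 5 elements (those with no distinct partner in range) can never complete a 68-sum, so the worst case takes all of them and one from each pair: 5 + 15 = 20.
The 21st integer has to be the second member of some pair, so 20 + 1 = 21.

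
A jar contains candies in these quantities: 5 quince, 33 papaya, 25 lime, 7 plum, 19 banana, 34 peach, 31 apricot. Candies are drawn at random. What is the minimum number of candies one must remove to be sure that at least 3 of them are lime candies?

132

In the worst case for collecting lime candies, every non-lime candy comes out first.
There are 5 + 33 + 7 + 19 + 34 + 31 = 129 non-lime candies altogether.
After those, each further candy must be lime, so 129 + 3 = 132 draws guarantee 3 lime candies.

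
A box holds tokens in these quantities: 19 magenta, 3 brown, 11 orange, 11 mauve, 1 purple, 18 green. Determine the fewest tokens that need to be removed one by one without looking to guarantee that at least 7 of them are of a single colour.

29

The 6 colours are the holes; the tokens drawn are the pigeons.
To avoid 7 of any one colour, the worst case takes at most 6 of each colour, or every token of a colour that has fewer than 6.
That gives 6 + 3 + 6 + 6 + 1 + 6 = 28 tokens with no colour reaching 7.
The next token forces some colour to 7, so 28 + 1 = 29.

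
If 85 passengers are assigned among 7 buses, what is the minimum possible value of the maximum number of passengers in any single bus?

13

By the pigeonhole principle, the 7 buses are the holes and the 85 passengers are the pigeons.
If every bus held at most 12 passengers, the total would be at most 7 × 12 = 84, which is less than 85.
So some bus holds at least ⌈85/7⌉ = 13 passengers.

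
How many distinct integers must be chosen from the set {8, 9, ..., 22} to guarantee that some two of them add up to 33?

10

Group the elements by complementary pair {x, 33−x}: {11,22}, {12,21}, {13,20}, …, giving 6 two-element pairs and 3 integers whose partner 33−x falls outside [8,22].
Treating each of those 9 groups as a pigeonhole, one can pick one integer per group — 9 integers — with no two summing to 33.
The 10th integer lands in an occupied pair, forcing a sum of 33.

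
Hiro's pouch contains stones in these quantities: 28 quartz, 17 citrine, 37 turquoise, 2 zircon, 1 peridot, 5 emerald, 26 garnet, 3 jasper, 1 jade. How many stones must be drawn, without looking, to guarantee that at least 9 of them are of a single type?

45

An adversary could hand out at most 8 stones per type (5 types run out sooner): 8 + 8 + 8 + 2 + 1 + 5 + 8 + 3 + 1 = 44 stones and still no type has 9.
One more stone lands in a type already at 8, so 45 draws are enough and 44 are not.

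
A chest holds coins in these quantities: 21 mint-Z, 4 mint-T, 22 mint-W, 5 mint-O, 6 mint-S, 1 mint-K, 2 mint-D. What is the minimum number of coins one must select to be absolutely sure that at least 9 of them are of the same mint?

35

By pigeonhole, put each drawn coin into a box by mint. The largest draw with every box below 9 takes min(count, 8) from each mint; mints with fewer than 8 contribute all they have.
Σ min(cᵢ, 8) = 8 + 4 + 8 + 5 + 6 + 1 + 2 = 34.
Draw number 34 + 1 = 35 must push one box to 9.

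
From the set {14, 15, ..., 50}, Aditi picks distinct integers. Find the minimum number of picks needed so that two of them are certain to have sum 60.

22

A set avoiding the sum 60 can contain at most one of each pair {x, 60−x}, plus the 5 elements whose complement lies outside the range or equal to its own complement.
The integers 30, …, 50 (21 of them) are such a set: any two sum to at least 30+31 = 61 > 60.
By the pigeonhole principle, any 22nd integer completes one of the 16 pairs, so 22 choices force a sum of 60.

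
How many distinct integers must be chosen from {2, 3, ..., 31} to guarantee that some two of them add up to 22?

22

A set avoiding the sum 22 can contain at most one of each pair {x, 22−x}, plus the 12 elements whose complement lies outside the range or equal to its own complement.
The integers 11, …, 31 (21 of them) are such a set: any two sum to at least 11+12 = 23 > 22.
Any 22nd integer completes one of the 9 pairs, so 22 choices force a sum of 22.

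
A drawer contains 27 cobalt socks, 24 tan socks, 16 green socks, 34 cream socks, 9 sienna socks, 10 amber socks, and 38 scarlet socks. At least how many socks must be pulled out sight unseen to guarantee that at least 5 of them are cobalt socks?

In the worst case for collecting cobalt socks, every non-cobalt sock comes out first.
There are 24 + 16 + 34 + 9 + 10 + 38 = 131 non-cobalt socks altogether.
After those, each further sock must be cobalt, so 131 + 5 = 136 draws guarantee 5 cobalt socks.

136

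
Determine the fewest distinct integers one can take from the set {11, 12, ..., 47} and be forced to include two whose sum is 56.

Two chosen integers sum to 56 exactly when both halves of some pair {x, 56−x} with 11 ≤ x ≤ 56−x ≤ 45 are chosen — 17 such pairs.
The remaining 3 elements (those with no distinct partner in range) can never complete a 56-sum, so the worst case takes all of them and one from each pair: 3 + 17 = 20.
The 21st integer has to be the second member of some pair, so 20 + 1 = 21.

21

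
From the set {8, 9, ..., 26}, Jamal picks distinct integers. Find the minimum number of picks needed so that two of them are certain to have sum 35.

11

A set avoiding the sum 35 can contain at most one of each pair {x, 35−x}, plus the 1 element whose complement lies outside the range.
The integers 8, …, 17 (10 of them) are such a set: any two sum to at least 8+9 = 17 and at most 16+17 = 33 < 35.
Pigeonhole: any 11th integer completes one of the 9 pairs, so 11 choices force a sum of 35.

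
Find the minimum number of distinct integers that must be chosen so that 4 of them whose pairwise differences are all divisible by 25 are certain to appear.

76

Integers whose pairwise differences are multiples of 25 are exactly those sharing a remainder mod 25. Pigeonhole: the 25 residue classes mod 25 are the pigeonholes.
With 75 integers one could put 3 in each residue class and have no class reach 4.
The 76th integer pushes some class to 4, so 25·3 + 1 = 76.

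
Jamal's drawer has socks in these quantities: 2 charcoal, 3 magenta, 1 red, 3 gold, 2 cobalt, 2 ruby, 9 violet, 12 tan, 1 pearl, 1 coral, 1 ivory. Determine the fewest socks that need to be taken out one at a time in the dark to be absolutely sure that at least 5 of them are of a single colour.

25

Pigeonhole: put each drawn sock into a box by colour. The largest draw with every box below 5 takes min(count, 4) from each colour; colours with fewer than 4 contribute all they have.
Σ min(cᵢ, 4) = 2 + 3 + 1 + 3 + 2 + 2 + 4 + 4 + 1 + 1 + 1 = 24.
Draw number 24 + 1 = 25 must push one box to 5.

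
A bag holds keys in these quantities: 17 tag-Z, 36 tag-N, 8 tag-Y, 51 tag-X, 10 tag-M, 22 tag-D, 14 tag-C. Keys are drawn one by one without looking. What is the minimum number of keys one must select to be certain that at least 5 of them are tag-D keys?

141

In the worst case for collecting tag-D keys, every non-tag-D key comes out first.
There are 17 + 36 + 8 + 51 + 10 + 14 = 136 non-tag-D keys altogether.
After those, each further key must be tag-D, so 136 + 5 = 141 draws guarantee 5 tag-D keys.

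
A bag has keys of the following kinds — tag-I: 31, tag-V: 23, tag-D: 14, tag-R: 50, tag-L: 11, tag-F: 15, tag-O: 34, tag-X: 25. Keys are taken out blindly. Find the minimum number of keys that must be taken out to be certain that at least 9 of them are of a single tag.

65

An adversary could hand out at most 8 keys per tag: 8 + 8 + 8 + 8 + 8 + 8 + 8 + 8 = 64 keys and still no tag has 9.
One more key lands in a tag already at 8, so 65 draws are enough and 64 are not.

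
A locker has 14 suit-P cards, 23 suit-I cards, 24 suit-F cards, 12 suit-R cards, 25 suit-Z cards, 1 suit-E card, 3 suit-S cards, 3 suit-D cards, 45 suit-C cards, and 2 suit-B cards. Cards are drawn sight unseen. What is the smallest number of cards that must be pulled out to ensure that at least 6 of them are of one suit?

By pigeonhole, put each drawn card into a box by suit. The largest draw with every box below 6 takes min(count, 5) from each suit; suits with fewer than 5 contribute all they have.
Σ min(cᵢ, 5) = 5 + 5 + 5 + 5 + 5 + 1 + 3 + 3 + 5 + 2 = 39.
Draw number 39 + 1 = 40 must push one box to 6.

40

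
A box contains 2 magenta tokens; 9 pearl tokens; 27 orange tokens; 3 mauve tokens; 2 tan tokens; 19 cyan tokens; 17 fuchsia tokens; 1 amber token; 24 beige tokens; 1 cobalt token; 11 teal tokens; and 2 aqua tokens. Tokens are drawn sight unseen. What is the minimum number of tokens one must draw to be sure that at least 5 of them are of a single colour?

36

Put each drawn token into a box by colour. The largest draw with every box below 5 takes min(count, 4) from each colour; colours with fewer than 4 contribute all they have.
Σ min(cᵢ, 4) = 2 + 4 + 4 + 3 + 2 + 4 + 4 + 1 + 4 + 1 + 4 + 2 = 35.
Draw number 35 + 1 = 36 must push one box to 5.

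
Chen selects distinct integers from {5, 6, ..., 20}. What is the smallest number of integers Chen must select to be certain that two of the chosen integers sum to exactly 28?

A set avoiding the sum 28 can contain at most one of each pair {x, 28−x}, plus the 4 elements whose complement lies outside the range or equal to its own complement.
The integers 5, …, 14 (10 of them) are such a set: any two sum to at least 5+6 = 11 and at most 13+14 = 27 < 28.
Pigeonhole: any 11th integer completes one of the 6 pairs, so 11 choices force a sum of 28.

11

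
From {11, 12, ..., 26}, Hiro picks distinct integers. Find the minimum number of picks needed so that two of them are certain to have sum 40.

11

Two chosen integers sum to 40 exactly when both halves of some pair {x, 40−x} with 14 ≤ x ≤ 40−x ≤ 26 are chosen — 6 such pairs.
The remaining 4 elements (those with no distinct partner in range) can never complete a 40-sum, so the worst case takes all of them and one from each pair: 4 + 6 = 10.
The 11th integer has to be the second member of some pair, so 10 + 1 = 11.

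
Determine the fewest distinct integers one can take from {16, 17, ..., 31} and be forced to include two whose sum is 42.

12

Group the elements by complementary pair {x, 42−x}: {16,26}, {17,25}, {18,24}, …, giving 5 two-element pairs, the single value 21 (it cannot pair with itself since the integers are distinct), and 5 integers whose partner 42−x falls outside [16,31].
Pigeonhole: treating each of those 11 groups as a pigeonhole, one can pick one integer per group — 11 integers — with no two summing to 42.
The 12th integer lands in an occupied pair, forcing a sum of 42.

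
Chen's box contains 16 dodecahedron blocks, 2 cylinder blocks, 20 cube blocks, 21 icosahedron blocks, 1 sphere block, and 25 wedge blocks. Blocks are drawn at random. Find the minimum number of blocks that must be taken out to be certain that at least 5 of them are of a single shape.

20

Put each drawn block into a box by shape. The largest draw with every box below 5 takes min(count, 4) from each shape; shapes with fewer than 4 contribute all they have.
Σ min(cᵢ, 4) = 4 + 2 + 4 + 4 + 1 + 4 = 19.
Draw number 19 + 1 = 20 must push one box to 5.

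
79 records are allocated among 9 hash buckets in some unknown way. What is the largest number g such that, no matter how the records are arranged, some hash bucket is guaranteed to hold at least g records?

The 9 hash buckets are the holes and the 79 records are the pigeons.
If every hash bucket held at most 8 records, the total would be at most 9 × 8 = 72, which is less than 79.
So some hash bucket holds at least ⌈79/9⌉ = 9 records.

9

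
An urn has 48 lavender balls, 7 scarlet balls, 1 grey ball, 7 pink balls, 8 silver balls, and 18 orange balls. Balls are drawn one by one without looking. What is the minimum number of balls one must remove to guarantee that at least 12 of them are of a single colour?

46

The 6 colours are the holes; the balls drawn are the pigeons.
To avoid 12 of any one colour, the worst case takes at most 11 of each colour, or every ball of a colour that has fewer than 11.
That gives 11 + 7 + 1 + 7 + 8 + 11 = 45 balls with no colour reaching 12.
The next ball forces some colour to 12, so 45 + 1 = 46.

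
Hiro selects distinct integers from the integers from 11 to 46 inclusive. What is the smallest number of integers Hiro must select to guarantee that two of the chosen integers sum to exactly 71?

Group the elements by complementary pair {x, 71−x}: {25,46}, {26,45}, {27,44}, …, giving 11 two-element pairs and 14 integers whose partner 71−x falls outside [11,46].
Treating each of those 25 groups as a pigeonhole, one can pick one integer per group — 25 integers — with no two summing to 71.
The 26th integer lands in an occupied pair, forcing a sum of 71.

26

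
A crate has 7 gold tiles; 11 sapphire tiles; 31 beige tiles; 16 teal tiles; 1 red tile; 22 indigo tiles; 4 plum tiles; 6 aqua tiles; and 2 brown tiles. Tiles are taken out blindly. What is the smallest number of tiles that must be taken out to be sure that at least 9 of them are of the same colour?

53

Put each drawn tile into a box by colour. The largest draw with every box below 9 takes min(count, 8) from each colour; colours with fewer than 8 contribute all they have.
Σ min(cᵢ, 8) = 7 + 8 + 8 + 8 + 1 + 8 + 4 + 6 + 2 = 52.
Draw number 52 + 1 = 53 must push one box to 9.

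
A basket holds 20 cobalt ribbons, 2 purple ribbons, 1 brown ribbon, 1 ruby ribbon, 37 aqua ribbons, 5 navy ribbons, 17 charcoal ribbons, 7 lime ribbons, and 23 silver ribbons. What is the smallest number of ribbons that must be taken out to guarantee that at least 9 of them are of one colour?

49

The 9 colours are the holes; the ribbons drawn are the pigeons.
To avoid 9 of any one colour, the worst case takes at most 8 of each colour, or every ribbon of a colour that has fewer than 8.
That gives 8 + 2 + 1 + 1 + 8 + 5 + 8 + 7 + 8 = 48 ribbons with no colour reaching 9.
The next ribbon forces some colour to 9, so 48 + 1 = 49.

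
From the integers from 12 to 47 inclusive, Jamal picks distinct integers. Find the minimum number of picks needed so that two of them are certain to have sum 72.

26

A set avoiding the sum 72 can contain at most one of each pair {x, 72−x}, plus the 14 elements whose complement lies outside the range or equal to its own complement.
The integers 12, …, 36 (25 of them) are such a set: any two sum to at least 12+13 = 25 and at most 35+36 = 71 < 72.
Any 26th integer completes one of the 11 pairs, so 26 choices force a sum of 72.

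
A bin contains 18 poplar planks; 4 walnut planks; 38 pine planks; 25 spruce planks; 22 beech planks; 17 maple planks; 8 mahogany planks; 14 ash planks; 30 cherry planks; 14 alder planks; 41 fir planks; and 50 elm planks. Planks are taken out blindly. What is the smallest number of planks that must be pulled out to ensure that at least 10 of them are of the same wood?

103

Put each drawn plank into a box by wood. The largest draw with every box below 10 takes min(count, 9) from each wood; woods with fewer than 9 contribute all they have.
Σ min(cᵢ, 9) = 9 + 4 + 9 + 9 + 9 + 9 + 8 + 9 + 9 + 9 + 9 + 9 = 102.
Draw number 102 + 1 = 103 must push one box to 10.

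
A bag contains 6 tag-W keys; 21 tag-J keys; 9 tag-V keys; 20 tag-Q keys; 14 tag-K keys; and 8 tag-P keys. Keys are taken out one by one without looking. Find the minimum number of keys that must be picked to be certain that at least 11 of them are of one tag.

54

An adversary could hand out at most 10 keys per tag (tag-W, tag-V, tag-P run out sooner): 6 + 10 + 9 + 10 + 10 + 8 = 53 keys and still no tag has 11.
By pigeonhole, one more key lands in a tag already at 10, so 54 draws are enough and 53 are not.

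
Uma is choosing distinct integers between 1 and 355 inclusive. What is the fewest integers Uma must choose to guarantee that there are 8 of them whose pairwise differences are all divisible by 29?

Integers whose pairwise differences are multiples of 29 are exactly those sharing a remainder mod 29. By the pigeonhole principle, the 29 residue classes mod 29 are the pigeonholes.
With 203 integers one could put 7 in each residue class and have no class reach 8.
The 204th integer pushes some class to 8, so 29·7 + 1 = 204.

204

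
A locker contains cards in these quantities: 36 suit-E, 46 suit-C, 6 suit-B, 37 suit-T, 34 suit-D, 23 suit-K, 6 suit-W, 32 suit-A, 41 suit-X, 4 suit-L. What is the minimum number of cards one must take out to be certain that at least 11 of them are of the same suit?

87

The 10 suits are the holes; the cards drawn are the pigeons.
To avoid 11 of any one suit, the worst case takes at most 10 of each suit, or every card of a suit that has fewer than 10.
That gives 10 + 10 + 6 + 10 + 10 + 10 + 6 + 10 + 10 + 4 = 86 cards with no suit reaching 11.
The next card forces some suit to 11, so 86 + 1 = 87.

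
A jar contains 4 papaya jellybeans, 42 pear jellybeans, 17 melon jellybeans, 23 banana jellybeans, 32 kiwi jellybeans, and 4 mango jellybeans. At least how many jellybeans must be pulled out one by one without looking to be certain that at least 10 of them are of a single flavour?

An adversary could hand out at most 9 jellybeans per flavour (papaya, mango run out sooner): 4 + 9 + 9 + 9 + 9 + 4 = 44 jellybeans and still no flavour has 10.
One more jellybean lands in a flavour already at 9, so 45 draws are enough and 44 are not.

45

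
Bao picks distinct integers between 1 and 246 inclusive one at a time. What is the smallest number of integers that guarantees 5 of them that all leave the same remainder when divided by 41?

165

Pigeonhole: the 41 residue classes mod 41 are the pigeonholes.
With 164 integers one could put 4 in each residue class and have no class reach 5.
The 165th integer pushes some class to 5, so 41·4 + 1 = 165.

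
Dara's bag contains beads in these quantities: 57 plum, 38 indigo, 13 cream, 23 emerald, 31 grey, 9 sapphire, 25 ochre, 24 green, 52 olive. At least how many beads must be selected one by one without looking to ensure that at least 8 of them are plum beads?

223

In the worst case for collecting plum beads, every non-plum bead comes out first.
There are 38 + 13 + 23 + 31 + 9 + 25 + 24 + 52 = 215 non-plum beads altogether.
After those, each further bead must be plum, so 215 + 8 = 223 draws guarantee 8 plum beads.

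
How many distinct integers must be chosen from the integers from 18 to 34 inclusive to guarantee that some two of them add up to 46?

13

Two chosen integers sum to 46 exactly when both halves of some pair {x, 46−x} with 18 ≤ x ≤ 46−x ≤ 28 are chosen — 5 such pairs.
The remaining 7 elements (those with no distinct partner in range) can never complete a 46-sum, so the worst case takes all of them and one from each pair: 7 + 5 = 12.
Pigeonhole: the 13th integer has to be the second member of some pair, so 12 + 1 = 13.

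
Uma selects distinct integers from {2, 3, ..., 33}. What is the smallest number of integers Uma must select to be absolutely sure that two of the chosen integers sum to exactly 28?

Group the elements by complementary pair {x, 28−x}: {2,26}, {3,25}, {4,24}, …, giving 12 two-element pairs; the single value 14 (it cannot pair with itself since the integers are distinct); and 7 integers whose partner 28−x falls outside [2,33].
By the pigeonhole principle, treating each of those 20 groups as a pigeonhole, one can pick one integer per group — 20 integers — with no two summing to 28.
The 21st integer lands in an occupied pair, forcing a sum of 28.

21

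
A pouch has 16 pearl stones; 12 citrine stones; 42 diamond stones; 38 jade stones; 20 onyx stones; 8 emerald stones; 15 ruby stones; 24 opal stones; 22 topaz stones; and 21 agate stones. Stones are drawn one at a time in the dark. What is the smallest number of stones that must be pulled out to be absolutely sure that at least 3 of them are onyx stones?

201

In the worst case for collecting onyx stones, every non-onyx stone comes out first.
There are 16 + 12 + 42 + 38 + 8 + 15 + 24 + 22 + 21 = 198 non-onyx stones altogether.
After those, each further stone must be onyx, so 198 + 3 = 201 draws guarantee 3 onyx stones.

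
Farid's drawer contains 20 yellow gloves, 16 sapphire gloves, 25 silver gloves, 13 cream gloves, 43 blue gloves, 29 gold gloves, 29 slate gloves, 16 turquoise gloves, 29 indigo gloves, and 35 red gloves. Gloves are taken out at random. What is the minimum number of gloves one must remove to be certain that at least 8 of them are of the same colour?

71

The 10 colours are the holes; the gloves drawn are the pigeons.
To avoid 8 of any one colour, the worst case takes at most 7 of each colour.
That gives 7 + 7 + 7 + 7 + 7 + 7 + 7 + 7 + 7 + 7 = 70 gloves with no colour reaching 8.
The next glove forces some colour to 8, so 70 + 1 = 71.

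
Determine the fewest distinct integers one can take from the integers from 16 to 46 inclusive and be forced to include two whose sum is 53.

Group the elements by complementary pair {x, 53−x}: {16,37}, {17,36}, {18,35}, …, giving 11 two-element pairs and 9 integers whose partner 53−x falls outside [16,46].
By pigeonhole, treating each of those 20 groups as a pigeonhole, one can pick one integer per group — 20 integers — with no two summing to 53.
The 21st integer lands in an occupied pair, forcing a sum of 53.

21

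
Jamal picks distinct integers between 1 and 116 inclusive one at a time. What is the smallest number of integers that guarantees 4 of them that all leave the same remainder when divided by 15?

46

The 15 residue classes mod 15 are the pigeonholes.
With 45 integers one could put 3 in each residue class and have no class reach 4.
The 46th integer pushes some class to 4, so 15·3 + 1 = 46.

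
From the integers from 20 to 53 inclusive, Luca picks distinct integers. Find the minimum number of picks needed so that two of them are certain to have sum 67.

A set avoiding the sum 67 can contain at most one of each pair {x, 67−x}, plus the 6 elements whose complement lies outside the range.
The integers 34, …, 53 (20 of them) are such a set: any two sum to at least 34+35 = 69 > 67.
Any 21st integer completes one of the 14 pairs, so 21 choices force a sum of 67.

21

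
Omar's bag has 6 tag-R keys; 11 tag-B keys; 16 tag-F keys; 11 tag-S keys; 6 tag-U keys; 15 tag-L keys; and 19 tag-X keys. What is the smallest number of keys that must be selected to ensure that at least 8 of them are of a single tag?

By the pigeonhole principle, put each drawn key into a box by tag. The largest draw with every box below 8 takes min(count, 7) from each tag; tags with fewer than 7 contribute all they have.
Σ min(cᵢ, 7) = 6 + 7 + 7 + 7 + 6 + 7 + 7 = 47.
Draw number 47 + 1 = 48 must push one box to 8.

48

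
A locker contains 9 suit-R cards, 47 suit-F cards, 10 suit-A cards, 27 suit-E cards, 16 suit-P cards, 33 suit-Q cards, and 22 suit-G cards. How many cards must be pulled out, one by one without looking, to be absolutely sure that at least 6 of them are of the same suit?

By the pigeonhole principle, the 7 suits are the holes; the cards drawn are the pigeons.
To avoid 6 of any one suit, the worst case takes at most 5 of each suit.
That gives 5 + 5 + 5 + 5 + 5 + 5 + 5 = 35 cards with no suit reaching 6.
The next card forces some suit to 6, so 35 + 1 = 36.

36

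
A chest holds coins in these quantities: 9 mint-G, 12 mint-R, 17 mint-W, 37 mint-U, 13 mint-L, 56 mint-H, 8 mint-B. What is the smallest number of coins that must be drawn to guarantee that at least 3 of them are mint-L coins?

In the worst case for collecting mint-L coins, every non-mint-L coin comes out first.
There are 9 + 12 + 17 + 37 + 56 + 8 = 139 non-mint-L coins altogether.
After those, each further coin must be mint-L, so 139 + 3 = 142 draws guarantee 3 mint-L coins.

142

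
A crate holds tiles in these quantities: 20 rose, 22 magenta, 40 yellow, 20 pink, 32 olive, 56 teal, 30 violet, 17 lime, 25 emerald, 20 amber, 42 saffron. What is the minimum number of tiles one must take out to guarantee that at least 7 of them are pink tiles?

In the worst case for collecting pink tiles, every non-pink tile comes out first.
There are 20 + 22 + 40 + 32 + 56 + 30 + 17 + 25 + 20 + 42 = 304 non-pink tiles altogether.
After those, each further tile must be pink, so 304 + 7 = 311 draws guarantee 7 pink tiles.

311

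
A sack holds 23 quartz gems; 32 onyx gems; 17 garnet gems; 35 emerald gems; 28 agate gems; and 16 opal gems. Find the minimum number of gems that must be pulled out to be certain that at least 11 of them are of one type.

By the pigeonhole principle, the 6 types are the holes; the gems drawn are the pigeons.
To avoid 11 of any one type, the worst case takes at most 10 of each type.
That gives 10 + 10 + 10 + 10 + 10 + 10 = 60 gems with no type reaching 11.
The next gem forces some type to 11, so 60 + 1 = 61.

61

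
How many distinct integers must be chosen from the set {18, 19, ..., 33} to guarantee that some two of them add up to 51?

Two chosen integers sum to 51 exactly when both halves of some pair {x, 51−x} with 18 ≤ x ≤ 51−x ≤ 33 are chosen — 8 such pairs.
Every element belongs to one of those pairs, so the worst case picks one from each: 8 integers.
By the pigeonhole principle, the 9th integer has to be the second member of some pair, so 8 + 1 = 9.

9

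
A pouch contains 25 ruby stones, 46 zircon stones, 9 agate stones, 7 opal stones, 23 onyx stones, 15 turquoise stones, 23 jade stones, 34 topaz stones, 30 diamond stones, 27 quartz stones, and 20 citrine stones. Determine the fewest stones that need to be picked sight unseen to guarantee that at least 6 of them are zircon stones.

219

In the worst case for collecting zircon stones, every non-zircon stone comes out first.
There are 25 + 9 + 7 + 23 + 15 + 23 + 34 + 30 + 27 + 20 = 213 non-zircon stones altogether.
After those, each further stone must be zircon, so 213 + 6 = 219 draws guarantee 6 zircon stones.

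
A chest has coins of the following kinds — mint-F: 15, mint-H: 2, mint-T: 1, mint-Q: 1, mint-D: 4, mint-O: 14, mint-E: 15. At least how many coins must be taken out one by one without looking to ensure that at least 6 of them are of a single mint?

24

Put each drawn coin into a box by mint. The largest draw with every box below 6 takes min(count, 5) from each mint; mints with fewer than 5 contribute all they have.
Σ min(cᵢ, 5) = 5 + 2 + 1 + 1 + 4 + 5 + 5 = 23.
Draw number 23 + 1 = 24 must push one box to 6.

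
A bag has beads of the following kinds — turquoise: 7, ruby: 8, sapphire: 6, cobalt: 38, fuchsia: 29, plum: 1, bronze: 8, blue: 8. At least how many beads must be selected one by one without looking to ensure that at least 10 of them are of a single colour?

By the pigeonhole principle, the 8 colours are the holes; the beads drawn are the pigeons.
To avoid 10 of any one colour, the worst case takes at most 9 of each colour, or every bead of a colour that has fewer than 9.
That gives 7 + 8 + 6 + 9 + 9 + 1 + 8 + 8 = 56 beads with no colour reaching 10.
The next bead forces some colour to 10, so 56 + 1 = 57.

57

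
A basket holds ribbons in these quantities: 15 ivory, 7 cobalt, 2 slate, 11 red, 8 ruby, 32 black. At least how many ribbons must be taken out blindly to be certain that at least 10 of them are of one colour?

45

An adversary could hand out at most 9 ribbons per colour (cobalt, slate, ruby run out sooner): 9 + 7 + 2 + 9 + 8 + 9 = 44 ribbons and still no colour has 10.
By pigeonhole, one more ribbon lands in a colour already at 9, so 45 draws are enough and 44 are not.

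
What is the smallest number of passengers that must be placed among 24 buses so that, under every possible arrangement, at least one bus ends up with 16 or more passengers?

With 360 passengers one could put exactly 15 in each of the 24 buses, and no bus would reach 16.
One more passenger must land in a bus that already has 15, giving it 16.
So 24 × 15 + 1 = 361 passengers are required.

361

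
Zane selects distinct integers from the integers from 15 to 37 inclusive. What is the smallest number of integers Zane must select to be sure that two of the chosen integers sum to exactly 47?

Group the elements by complementary pair {x, 47−x}: {15,32}, {16,31}, {17,30}, …, giving 9 two-element pairs and 5 integers whose partner 47−x falls outside [15,37].
Treating each of those 14 groups as a pigeonhole, one can pick one integer per group — 14 integers — with no two summing to 47.
The 15th integer lands in an occupied pair, forcing a sum of 47.

15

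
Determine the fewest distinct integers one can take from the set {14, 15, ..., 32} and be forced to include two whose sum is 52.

A set avoiding the sum 52 can contain at most one of each pair {x, 52−x}, plus the 7 elements whose complement lies outside the range or equal to its own complement.
The integers 14, …, 26 (13 of them) are such a set: any two sum to at least 14+15 = 29 and at most 25+26 = 51 < 52.
By pigeonhole, any 14th integer completes one of the 6 pairs, so 14 choices force a sum of 52.

14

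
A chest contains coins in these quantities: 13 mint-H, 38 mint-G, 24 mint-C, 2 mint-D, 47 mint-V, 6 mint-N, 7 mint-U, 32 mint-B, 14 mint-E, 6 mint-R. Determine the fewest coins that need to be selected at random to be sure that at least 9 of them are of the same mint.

By pigeonhole, put each drawn coin into a box by mint. The largest draw with every box below 9 takes min(count, 8) from each mint; mints with fewer than 8 contribute all they have.
Σ min(cᵢ, 8) = 8 + 8 + 8 + 2 + 8 + 6 + 7 + 8 + 8 + 6 = 69.
Draw number 69 + 1 = 70 must push one box to 9.

70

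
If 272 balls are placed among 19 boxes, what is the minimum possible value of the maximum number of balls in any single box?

By the pigeonhole principle, the 19 boxes are the holes and the 272 balls are the pigeons.
If every box held at most 14 balls, the total would be at most 19 × 14 = 266, which is less than 272.
So some box holds at least ⌈272/19⌉ = 15 balls.

15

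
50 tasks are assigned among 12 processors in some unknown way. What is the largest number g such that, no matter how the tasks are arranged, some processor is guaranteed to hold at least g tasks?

Pigeonhole: the 12 processors are the holes and the 50 tasks are the pigeons.
If every processor held at most 4 tasks, the total would be at most 12 × 4 = 48, which is less than 50.
So some processor holds at least ⌈50/12⌉ = 5 tasks.

5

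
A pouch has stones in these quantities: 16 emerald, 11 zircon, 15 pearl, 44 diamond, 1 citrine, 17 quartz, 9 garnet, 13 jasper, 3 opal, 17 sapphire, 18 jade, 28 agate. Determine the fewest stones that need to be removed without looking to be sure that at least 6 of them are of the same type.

The 12 types are the holes; the stones drawn are the pigeons.
To avoid 6 of any one type, the worst case takes at most 5 of each type, or every stone of a type that has fewer than 5.
That gives 5 + 5 + 5 + 5 + 1 + 5 + 5 + 5 + 3 + 5 + 5 + 5 = 54 stones with no type reaching 6.
The next stone forces some type to 6, so 54 + 1 = 55.

55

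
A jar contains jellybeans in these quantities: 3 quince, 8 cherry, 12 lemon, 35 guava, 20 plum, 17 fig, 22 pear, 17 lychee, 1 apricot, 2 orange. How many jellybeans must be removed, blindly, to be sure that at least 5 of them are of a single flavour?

By the pigeonhole principle, put each drawn jellybean into a box by flavour. The largest draw with every box below 5 takes min(count, 4) from each flavour; flavours with fewer than 4 contribute all they have.
Σ min(cᵢ, 4) = 3 + 4 + 4 + 4 + 4 + 4 + 4 + 4 + 1 + 2 = 34.
Draw number 34 + 1 = 35 must push one box to 5.

35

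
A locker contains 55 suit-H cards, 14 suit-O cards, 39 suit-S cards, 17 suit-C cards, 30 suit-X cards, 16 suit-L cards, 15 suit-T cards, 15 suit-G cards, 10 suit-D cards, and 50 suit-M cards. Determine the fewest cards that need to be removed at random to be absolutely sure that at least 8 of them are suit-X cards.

239

In the worst case for collecting suit-X cards, every non-suit-X card comes out first.
There are 55 + 14 + 39 + 17 + 16 + 15 + 15 + 10 + 50 = 231 non-suit-X cards altogether.
After those, each further card must be suit-X, so 231 + 8 = 239 draws guarantee 8 suit-X cards.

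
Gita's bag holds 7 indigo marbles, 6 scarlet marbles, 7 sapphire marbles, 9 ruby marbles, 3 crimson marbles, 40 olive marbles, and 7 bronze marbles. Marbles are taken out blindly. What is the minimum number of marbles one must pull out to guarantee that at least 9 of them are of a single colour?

47

Put each drawn marble into a box by colour. The largest draw with every box below 9 takes min(count, 8) from each colour; colours with fewer than 8 contribute all they have.
Σ min(cᵢ, 8) = 7 + 6 + 7 + 8 + 3 + 8 + 7 = 46.
Draw number 46 + 1 = 47 must push one box to 9.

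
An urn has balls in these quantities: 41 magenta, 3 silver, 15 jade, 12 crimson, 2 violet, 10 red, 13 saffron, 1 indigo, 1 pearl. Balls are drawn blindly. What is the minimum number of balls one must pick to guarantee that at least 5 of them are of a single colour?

Pigeonhole: the 9 colours are the holes; the balls drawn are the pigeons.
To avoid 5 of any one colour, the worst case takes at most 4 of each colour, or every ball of a colour that has fewer than 4.
That gives 4 + 3 + 4 + 4 + 2 + 4 + 4 + 1 + 1 = 27 balls with no colour reaching 5.
The next ball forces some colour to 5, so 27 + 1 = 28.

28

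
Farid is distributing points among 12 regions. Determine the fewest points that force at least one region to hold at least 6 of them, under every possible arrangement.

With 60 points one could put exactly 5 in each of the 12 regions, and no region would reach 6.
By pigeonhole, one more point must land in a region that already has 5, giving it 6.
So 12 × 5 + 1 = 61 points are required.

61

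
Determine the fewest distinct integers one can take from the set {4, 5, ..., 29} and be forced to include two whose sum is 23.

19

Group the elements by complementary pair {x, 23−x}: {4,19}, {5,18}, {6,17}, …, giving 8 two-element pairs and 10 integers whose partner 23−x falls outside [4,29].
Treating each of those 18 groups as a pigeonhole, one can pick one integer per group — 18 integers — with no two summing to 23.
The 19th integer lands in an occupied pair, forcing a sum of 23.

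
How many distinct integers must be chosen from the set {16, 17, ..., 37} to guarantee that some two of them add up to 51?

13

Group the elements by complementary pair {x, 51−x}: {16,35}, {17,34}, {18,33}, …, giving 10 two-element pairs and 2 integers whose partner 51−x falls outside [16,37].
Treating each of those 12 groups as a pigeonhole, one can pick one integer per group — 12 integers — with no two summing to 51.
The 13th integer lands in an occupied pair, forcing a sum of 51.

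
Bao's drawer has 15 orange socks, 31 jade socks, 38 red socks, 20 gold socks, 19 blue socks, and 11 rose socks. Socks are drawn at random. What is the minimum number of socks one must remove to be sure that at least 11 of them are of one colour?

By pigeonhole, the 6 colours are the holes; the socks drawn are the pigeons.
To avoid 11 of any one colour, the worst case takes at most 10 of each colour.
That gives 10 + 10 + 10 + 10 + 10 + 10 = 60 socks with no colour reaching 11.
The next sock forces some colour to 11, so 60 + 1 = 61.

61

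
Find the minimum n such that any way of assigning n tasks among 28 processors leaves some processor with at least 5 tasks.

113

With 112 tasks one could put exactly 4 in each of the 28 processors, and no processor would reach 5.
One more task must land in a processor that already has 4, giving it 5.
So 28 × 4 + 1 = 113 tasks are required.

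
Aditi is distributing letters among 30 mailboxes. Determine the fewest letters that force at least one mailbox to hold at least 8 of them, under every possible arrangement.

With 210 letters one could put exactly 7 in each of the 30 mailboxes, and no mailbox would reach 8.
By the pigeonhole principle, one more letter must land in a mailbox that already has 7, giving it 8.
So 30 × 7 + 1 = 211 letters are required.

211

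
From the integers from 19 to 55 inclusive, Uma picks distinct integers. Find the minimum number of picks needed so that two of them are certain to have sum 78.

22

Two chosen integers sum to 78 exactly when both halves of some pair {x, 78−x} with 23 ≤ x ≤ 78−x ≤ 55 are chosen — 16 such pairs.
The remaining 5 elements (those with no distinct partner in range) can never complete a 78-sum, so the worst case takes all of them and one from each pair: 5 + 16 = 21.
The 22nd integer has to be the second member of some pair, so 21 + 1 = 22.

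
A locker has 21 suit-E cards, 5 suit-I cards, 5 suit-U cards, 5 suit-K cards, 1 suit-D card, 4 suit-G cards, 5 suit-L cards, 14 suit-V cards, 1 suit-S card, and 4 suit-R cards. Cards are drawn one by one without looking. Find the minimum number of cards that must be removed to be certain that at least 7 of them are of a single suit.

Put each drawn card into a box by suit. The largest draw with every box below 7 takes min(count, 6) from each suit; suits with fewer than 6 contribute all they have.
Σ min(cᵢ, 6) = 6 + 5 + 5 + 5 + 1 + 4 + 5 + 6 + 1 + 4 = 42.
Draw number 42 + 1 = 43 must push one box to 7.

43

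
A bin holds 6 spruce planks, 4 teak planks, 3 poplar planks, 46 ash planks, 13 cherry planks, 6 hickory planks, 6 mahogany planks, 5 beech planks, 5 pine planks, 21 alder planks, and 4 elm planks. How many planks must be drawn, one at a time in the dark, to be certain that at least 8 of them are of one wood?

By pigeonhole, the 11 woods are the holes; the planks drawn are the pigeons.
To avoid 8 of any one wood, the worst case takes at most 7 of each wood, or every plank of a wood that has fewer than 7.
That gives 6 + 4 + 3 + 7 + 7 + 6 + 6 + 5 + 5 + 7 + 4 = 60 planks with no wood reaching 8.
The next plank forces some wood to 8, so 60 + 1 = 61.

61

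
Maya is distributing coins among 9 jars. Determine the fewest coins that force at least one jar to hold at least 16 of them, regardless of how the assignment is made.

136

With 135 coins one could put exactly 15 in each of the 9 jars, and no jar would reach 16.
One more coin must land in a jar that already has 15, giving it 16.
So 9 × 15 + 1 = 136 coins are required.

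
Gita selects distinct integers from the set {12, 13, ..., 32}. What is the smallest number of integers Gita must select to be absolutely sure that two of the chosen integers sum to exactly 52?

A set avoiding the sum 52 can contain at most one of each pair {x, 52−x}, plus the 9 elements whose complement lies outside the range or equal to its own complement.
The integers 12, …, 26 (15 of them) are such a set: any two sum to at least 12+13 = 25 and at most 25+26 = 51 < 52.
By the pigeonhole principle, any 16th integer completes one of the 6 pairs, so 16 choices force a sum of 52.

16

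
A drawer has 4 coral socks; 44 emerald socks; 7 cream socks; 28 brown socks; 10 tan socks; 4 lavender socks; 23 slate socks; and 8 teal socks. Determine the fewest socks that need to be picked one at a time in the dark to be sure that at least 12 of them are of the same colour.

Put each drawn sock into a box by colour. The largest draw with every box below 12 takes min(count, 11) from each colour; colours with fewer than 11 contribute all they have.
Σ min(cᵢ, 11) = 4 + 11 + 7 + 11 + 10 + 4 + 11 + 8 = 66.
Draw number 66 + 1 = 67 must push one box to 12.

67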